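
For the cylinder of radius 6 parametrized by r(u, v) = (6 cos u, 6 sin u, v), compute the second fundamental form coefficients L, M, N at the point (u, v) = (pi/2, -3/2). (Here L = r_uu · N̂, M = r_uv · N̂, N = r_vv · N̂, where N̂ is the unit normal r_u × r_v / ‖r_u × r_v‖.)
L = -6;  M = 0;  N = 0

Compute the unit normal N̂(u, v) = (cos(u), sin(u), 0), and the second partials r_uu, r_uv, r_vv. Take dot products:
  L(u, v) = r_uu · N̂ = -6,
  M(u, v) = r_uv · N̂ = 0,
  N(u, v) = r_vv · N̂ = 0.
Evaluating at (u, v) = (pi/2, -3/2):
  L = -6, M = 0, N = 0.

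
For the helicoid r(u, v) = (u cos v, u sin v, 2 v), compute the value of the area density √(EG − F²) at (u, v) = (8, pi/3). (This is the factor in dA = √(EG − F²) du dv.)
√(EG − F²)|_{(8, pi/3)} = 2*sqrt(17)

E = 1, F = 0, G = u^2 + 4, so EG − F² = u^2 + 4. Taking the positive square root: √(EG − F²) = sqrt(u^2 + 4). At (u, v) = (8, pi/3): 2*sqrt(17).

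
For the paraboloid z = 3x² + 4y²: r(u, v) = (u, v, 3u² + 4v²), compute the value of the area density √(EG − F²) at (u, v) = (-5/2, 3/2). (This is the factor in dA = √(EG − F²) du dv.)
√(EG − F²)|_{(-5/2, 3/2)} = sqrt(370)

E = 36*u^2 + 1, F = 48*u*v, G = 64*v^2 + 1, so EG − F² = 36*u^2 + 64*v^2 + 1. Taking the positive square root: √(EG − F²) = sqrt(36*u^2 + 64*v^2 + 1). At (u, v) = (-5/2, 3/2): sqrt(370).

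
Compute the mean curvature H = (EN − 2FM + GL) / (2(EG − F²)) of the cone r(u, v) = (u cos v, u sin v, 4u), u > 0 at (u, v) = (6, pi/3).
H = sqrt(17)/51

With E = 17, F = 0, G = u^2, L = 0, M = 0, N = 4*sqrt(17)*u^2/(17*Abs(u)), assemble
  H = (EN − 2FM + GL) / (2(EG − F²)) = 2*sqrt(17)/(17*Abs(u)).
At (u, v) = (6, pi/3): H = sqrt(17)/51.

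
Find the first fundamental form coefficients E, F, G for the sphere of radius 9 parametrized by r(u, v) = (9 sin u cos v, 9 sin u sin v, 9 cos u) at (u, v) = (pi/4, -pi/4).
E = 81;  F = 0;  G = 81/2

Partials: r_u = (9*cos(u)*cos(v), 9*sin(v)*cos(u), -9*sin(u)), r_v = (-9*sin(u)*sin(v), 9*sin(u)*cos(v), 0). As functions of (u, v):
  E = r_u · r_u = 81,
  F = r_u · r_v = 0,
  G = r_v · r_v = 81*sin(u)^2.
Evaluating at (u, v) = (pi/4, -pi/4): E = 81, F = 0, G = 81/2.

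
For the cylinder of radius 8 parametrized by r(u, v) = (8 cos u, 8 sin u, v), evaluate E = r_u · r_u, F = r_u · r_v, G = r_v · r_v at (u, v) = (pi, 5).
E = 64;  F = 0;  G = 1

Partials: r_u = (-8*sin(u), 8*cos(u), 0), r_v = (0, 0, 1). As functions of (u, v):
  E = r_u · r_u = 64,
  F = r_u · r_v = 0,
  G = r_v · r_v = 1.
Evaluating at (u, v) = (pi, 5): E = 64, F = 0, G = 1.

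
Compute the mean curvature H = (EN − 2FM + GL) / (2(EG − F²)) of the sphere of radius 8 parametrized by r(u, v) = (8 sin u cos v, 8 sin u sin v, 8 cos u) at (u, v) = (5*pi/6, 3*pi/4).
H = -1/8

With E = 64, F = 0, G = 64*sin(u)^2, L = -8*sin(u)/Abs(sin(u)), M = 0, N = -8*sin(u)^3/Abs(sin(u)), assemble
  H = (EN − 2FM + GL) / (2(EG − F²)) = -sin(u)/(8*Abs(sin(u))).
At (u, v) = (5*pi/6, 3*pi/4): H = -1/8.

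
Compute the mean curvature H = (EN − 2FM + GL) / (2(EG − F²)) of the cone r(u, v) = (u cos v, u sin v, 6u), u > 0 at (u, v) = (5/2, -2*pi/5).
H = 6*sqrt(37)/185

With E = 37, F = 0, G = u^2, L = 0, M = 0, N = 6*sqrt(37)*u^2/(37*Abs(u)), assemble
  H = (EN − 2FM + GL) / (2(EG − F²)) = 3*sqrt(37)/(37*Abs(u)).
At (u, v) = (5/2, -2*pi/5): H = 6*sqrt(37)/185.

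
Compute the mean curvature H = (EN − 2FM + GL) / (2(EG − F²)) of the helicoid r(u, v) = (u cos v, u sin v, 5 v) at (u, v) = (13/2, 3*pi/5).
H = 0

With E = 1, F = 0, G = u^2 + 25, L = 0, M = -5/sqrt(u^2 + 25), N = 0, assemble
  H = (EN − 2FM + GL) / (2(EG − F²)) = 0.
At (u, v) = (13/2, 3*pi/5): H = 0.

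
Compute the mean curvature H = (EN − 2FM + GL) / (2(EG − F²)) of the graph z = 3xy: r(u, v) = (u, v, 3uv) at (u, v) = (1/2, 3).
H = -324*sqrt(337)/113569

With E = 9*v^2 + 1, F = 9*u*v, G = 9*u^2 + 1, L = 0, M = 3/sqrt(9*u^2 + 9*v^2 + 1), N = 0, assemble
  H = (EN − 2FM + GL) / (2(EG − F²)) = -27*u*v/(9*u^2 + 9*v^2 + 1)^(3/2).
At (u, v) = (1/2, 3): H = -324*sqrt(337)/113569.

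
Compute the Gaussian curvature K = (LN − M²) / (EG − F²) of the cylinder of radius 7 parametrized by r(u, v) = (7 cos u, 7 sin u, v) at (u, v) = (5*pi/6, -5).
K = 0

Coefficients of the first fundamental form: E = 49, F = 0, G = 1.
Coefficients of the second fundamental form: L = -7, M = 0, N = 0.
Assemble K = (LN − M²)/(EG − F²) = 0. At (u, v) = (5*pi/6, -5): K = 0.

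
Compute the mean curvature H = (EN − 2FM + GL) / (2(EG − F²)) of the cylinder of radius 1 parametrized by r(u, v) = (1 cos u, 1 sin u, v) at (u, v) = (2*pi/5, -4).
H = -1/2

With E = 1, F = 0, G = 1, L = -1, M = 0, N = 0, assemble
  H = (EN − 2FM + GL) / (2(EG − F²)) = -1/2.
At (u, v) = (2*pi/5, -4): H = -1/2.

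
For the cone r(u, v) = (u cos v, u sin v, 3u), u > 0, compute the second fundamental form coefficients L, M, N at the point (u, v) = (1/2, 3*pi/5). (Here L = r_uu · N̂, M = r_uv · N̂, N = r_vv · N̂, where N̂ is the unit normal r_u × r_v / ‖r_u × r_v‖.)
L = 0;  M = 0;  N = 3*sqrt(10)/20

Compute the unit normal N̂(u, v) = (-3*sqrt(10)*u*cos(v)/(10*Abs(u)), -3*sqrt(10)*u*sin(v)/(10*Abs(u)), sqrt(10)*u/(10*Abs(u))), and the second partials r_uu, r_uv, r_vv. Take dot products:
  L(u, v) = r_uu · N̂ = 0,
  M(u, v) = r_uv · N̂ = 0,
  N(u, v) = r_vv · N̂ = 3*sqrt(10)*u^2/(10*Abs(u)).
Evaluating at (u, v) = (1/2, 3*pi/5):
  L = 0, M = 0, N = 3*sqrt(10)/20.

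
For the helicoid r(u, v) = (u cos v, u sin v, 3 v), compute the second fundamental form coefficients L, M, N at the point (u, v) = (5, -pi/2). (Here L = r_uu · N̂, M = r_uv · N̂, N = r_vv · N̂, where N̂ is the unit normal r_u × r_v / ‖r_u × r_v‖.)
L = 0;  M = -3*sqrt(34)/34;  N = 0

Compute the unit normal N̂(u, v) = (3*sin(v)/sqrt(u^2 + 9), -3*cos(v)/sqrt(u^2 + 9), u/sqrt(u^2 + 9)), and the second partials r_uu, r_uv, r_vv. Take dot products:
  L(u, v) = r_uu · N̂ = 0,
  M(u, v) = r_uv · N̂ = -3/sqrt(u^2 + 9),
  N(u, v) = r_vv · N̂ = 0.
Evaluating at (u, v) = (5, -pi/2):
  L = 0, M = -3*sqrt(34)/34, N = 0.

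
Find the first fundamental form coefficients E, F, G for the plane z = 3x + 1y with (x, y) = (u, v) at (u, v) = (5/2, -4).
E = 10;  F = 3;  G = 2

Partials: r_u = (1, 0, 3), r_v = (0, 1, 1). As functions of (u, v):
  E = r_u · r_u = 10,
  F = r_u · r_v = 3,
  G = r_v · r_v = 2.
Evaluating at (u, v) = (5/2, -4): E = 10, F = 3, G = 2.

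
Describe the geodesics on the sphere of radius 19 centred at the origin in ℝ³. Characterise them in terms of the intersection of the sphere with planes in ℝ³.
Geodesics on the sphere of radius 19 are great circles — circles of radius 19 obtained as the intersection of the sphere with planes through the origin (the centre of the sphere).

A curve α(t) of nonzero constant speed on the sphere of radius 19 is a geodesic iff its acceleration α̈ is everywhere normal to the surface, i.e. parallel to the radial vector α(t). Then d/dt(α × α̇) = α̇ × α̇ + α × α̈ = 0, so α × α̇ is a constant vector n ≠ 0 and α(t) · n = 0 for all t: α lies in the plane through the origin with normal n. The intersection of that plane with the sphere is a circle of radius 19 (a great circle). Conversely, a great circle traversed at constant speed has centripetal acceleration pointing at the origin, hence normal to the sphere, so every great circle is a geodesic.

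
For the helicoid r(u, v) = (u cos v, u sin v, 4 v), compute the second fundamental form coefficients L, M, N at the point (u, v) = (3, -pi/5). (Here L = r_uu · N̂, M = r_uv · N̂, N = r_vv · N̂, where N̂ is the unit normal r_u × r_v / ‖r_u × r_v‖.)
L = 0;  M = -4/5;  N = 0

Compute the unit normal N̂(u, v) = (4*sin(v)/sqrt(u^2 + 16), -4*cos(v)/sqrt(u^2 + 16), u/sqrt(u^2 + 16)), and the second partials r_uu, r_uv, r_vv. Take dot products:
  L(u, v) = r_uu · N̂ = 0,
  M(u, v) = r_uv · N̂ = -4/sqrt(u^2 + 16),
  N(u, v) = r_vv · N̂ = 0.
Evaluating at (u, v) = (3, -pi/5):
  L = 0, M = -4/5, N = 0.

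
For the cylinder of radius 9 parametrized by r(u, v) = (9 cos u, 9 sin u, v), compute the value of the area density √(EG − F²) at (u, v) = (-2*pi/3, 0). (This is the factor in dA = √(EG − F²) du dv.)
√(EG − F²)|_{(-2*pi/3, 0)} = 9

E = 81, F = 0, G = 1, so EG − F² = 81. Taking the positive square root: √(EG − F²) = 9. At (u, v) = (-2*pi/3, 0): 9.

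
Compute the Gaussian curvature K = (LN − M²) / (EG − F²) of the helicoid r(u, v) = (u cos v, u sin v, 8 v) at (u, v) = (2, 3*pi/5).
K = -4/289

Coefficients of the first fundamental form: E = 1, F = 0, G = u^2 + 64.
Coefficients of the second fundamental form: L = 0, M = -8/sqrt(u^2 + 64), N = 0.
Assemble K = (LN − M²)/(EG − F²) = -64/(u^2 + 64)^2. At (u, v) = (2, 3*pi/5): K = -4/289.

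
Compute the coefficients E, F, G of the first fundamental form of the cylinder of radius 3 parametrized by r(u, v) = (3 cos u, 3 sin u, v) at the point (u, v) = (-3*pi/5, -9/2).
E = 9;  F = 0;  G = 1

Partials: r_u = (-3*sin(u), 3*cos(u), 0), r_v = (0, 0, 1). As functions of (u, v):
  E = r_u · r_u = 9,
  F = r_u · r_v = 0,
  G = r_v · r_v = 1.
Evaluating at (u, v) = (-3*pi/5, -9/2): E = 9, F = 0, G = 1.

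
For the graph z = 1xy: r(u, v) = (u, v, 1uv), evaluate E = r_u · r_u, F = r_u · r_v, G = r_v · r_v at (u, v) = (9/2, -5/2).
E = 29/4;  F = -45/4;  G = 85/4

Partials: r_u = (1, 0, v), r_v = (0, 1, u). As functions of (u, v):
  E = r_u · r_u = v^2 + 1,
  F = r_u · r_v = u*v,
  G = r_v · r_v = u^2 + 1.
Evaluating at (u, v) = (9/2, -5/2): E = 29/4, F = -45/4, G = 85/4.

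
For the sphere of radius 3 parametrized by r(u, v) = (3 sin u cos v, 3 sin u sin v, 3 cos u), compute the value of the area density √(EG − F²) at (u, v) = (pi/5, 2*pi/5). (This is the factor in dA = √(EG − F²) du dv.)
√(EG − F²)|_{(pi/5, 2*pi/5)} = 9*sqrt(10 - 2*sqrt(5))/4

E = 9, F = 0, G = 9*sin(u)^2, so EG − F² = 81*sin(u)^2. Taking the positive square root: √(EG − F²) = 9*Abs(sin(u)). At (u, v) = (pi/5, 2*pi/5): 9*sqrt(10 - 2*sqrt(5))/4.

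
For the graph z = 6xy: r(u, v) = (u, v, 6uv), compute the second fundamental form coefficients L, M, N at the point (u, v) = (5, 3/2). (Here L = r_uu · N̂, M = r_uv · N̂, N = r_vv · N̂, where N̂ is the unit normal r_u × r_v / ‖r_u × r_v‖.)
L = 0;  M = 3*sqrt(982)/491;  N = 0

Compute the unit normal N̂(u, v) = (-6*v/sqrt(36*u^2 + 36*v^2 + 1), -6*u/sqrt(36*u^2 + 36*v^2 + 1), 1/sqrt(36*u^2 + 36*v^2 + 1)), and the second partials r_uu, r_uv, r_vv. Take dot products:
  L(u, v) = r_uu · N̂ = 0,
  M(u, v) = r_uv · N̂ = 6/sqrt(36*u^2 + 36*v^2 + 1),
  N(u, v) = r_vv · N̂ = 0.
Evaluating at (u, v) = (5, 3/2):
  L = 0, M = 3*sqrt(982)/491, N = 0.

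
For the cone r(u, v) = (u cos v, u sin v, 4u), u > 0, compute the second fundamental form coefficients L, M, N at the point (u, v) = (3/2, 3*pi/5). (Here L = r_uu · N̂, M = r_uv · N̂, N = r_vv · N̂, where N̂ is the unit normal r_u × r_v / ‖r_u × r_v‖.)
L = 0;  M = 0;  N = 6*sqrt(17)/17

Compute the unit normal N̂(u, v) = (-4*sqrt(17)*u*cos(v)/(17*Abs(u)), -4*sqrt(17)*u*sin(v)/(17*Abs(u)), sqrt(17)*u/(17*Abs(u))), and the second partials r_uu, r_uv, r_vv. Take dot products:
  L(u, v) = r_uu · N̂ = 0,
  M(u, v) = r_uv · N̂ = 0,
  N(u, v) = r_vv · N̂ = 4*sqrt(17)*u^2/(17*Abs(u)).
Evaluating at (u, v) = (3/2, 3*pi/5):
  L = 0, M = 0, N = 6*sqrt(17)/17.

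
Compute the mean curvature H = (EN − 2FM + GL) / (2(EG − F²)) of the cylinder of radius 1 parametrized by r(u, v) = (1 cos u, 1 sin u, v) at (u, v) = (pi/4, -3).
H = -1/2

With E = 1, F = 0, G = 1, L = -1, M = 0, N = 0, assemble
  H = (EN − 2FM + GL) / (2(EG − F²)) = -1/2.
At (u, v) = (pi/4, -3): H = -1/2.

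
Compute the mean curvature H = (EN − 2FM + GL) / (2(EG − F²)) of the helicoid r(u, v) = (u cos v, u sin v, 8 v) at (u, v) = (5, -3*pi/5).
H = 0

With E = 1, F = 0, G = u^2 + 64, L = 0, M = -8/sqrt(u^2 + 64), N = 0, assemble
  H = (EN − 2FM + GL) / (2(EG − F²)) = 0.
At (u, v) = (5, -3*pi/5): H = 0.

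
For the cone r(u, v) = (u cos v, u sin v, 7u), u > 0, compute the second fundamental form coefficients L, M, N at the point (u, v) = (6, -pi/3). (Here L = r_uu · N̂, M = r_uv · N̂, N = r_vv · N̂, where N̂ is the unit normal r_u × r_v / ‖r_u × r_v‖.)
L = 0;  M = 0;  N = 21*sqrt(2)/5

Compute the unit normal N̂(u, v) = (-7*sqrt(2)*u*cos(v)/(10*Abs(u)), -7*sqrt(2)*u*sin(v)/(10*Abs(u)), sqrt(2)*u/(10*Abs(u))), and the second partials r_uu, r_uv, r_vv. Take dot products:
  L(u, v) = r_uu · N̂ = 0,
  M(u, v) = r_uv · N̂ = 0,
  N(u, v) = r_vv · N̂ = 7*sqrt(2)*u^2/(10*Abs(u)).
Evaluating at (u, v) = (6, -pi/3):
  L = 0, M = 0, N = 21*sqrt(2)/5.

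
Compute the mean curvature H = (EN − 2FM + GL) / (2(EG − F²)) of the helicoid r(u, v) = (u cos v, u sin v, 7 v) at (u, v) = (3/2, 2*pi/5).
H = 0

With E = 1, F = 0, G = u^2 + 49, L = 0, M = -7/sqrt(u^2 + 49), N = 0, assemble
  H = (EN − 2FM + GL) / (2(EG − F²)) = 0.
At (u, v) = (3/2, 2*pi/5): H = 0.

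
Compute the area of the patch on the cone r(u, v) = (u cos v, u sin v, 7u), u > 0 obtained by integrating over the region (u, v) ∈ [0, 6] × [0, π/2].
Area = 45*sqrt(2)*pi

Area = ∫∫ √(EG − F²) du dv with √(EG − F²) = 5*sqrt(2)*Abs(u). Integrating over [0, 6] × [0, π/2] gives 45*sqrt(2)*pi.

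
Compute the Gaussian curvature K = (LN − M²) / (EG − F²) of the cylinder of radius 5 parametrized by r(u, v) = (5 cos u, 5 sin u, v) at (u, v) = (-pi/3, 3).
K = 0

Coefficients of the first fundamental form: E = 25, F = 0, G = 1.
Coefficients of the second fundamental form: L = -5, M = 0, N = 0.
Assemble K = (LN − M²)/(EG − F²) = 0. At (u, v) = (-pi/3, 3): K = 0.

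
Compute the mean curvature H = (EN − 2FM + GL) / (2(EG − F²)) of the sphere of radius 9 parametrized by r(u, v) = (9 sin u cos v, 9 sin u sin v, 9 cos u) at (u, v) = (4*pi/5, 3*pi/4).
H = -1/9

With E = 81, F = 0, G = 81*sin(u)^2, L = -9*sin(u)/Abs(sin(u)), M = 0, N = -9*sin(u)^3/Abs(sin(u)), assemble
  H = (EN − 2FM + GL) / (2(EG − F²)) = -sin(u)/(9*Abs(sin(u))).
At (u, v) = (4*pi/5, 3*pi/4): H = -1/9.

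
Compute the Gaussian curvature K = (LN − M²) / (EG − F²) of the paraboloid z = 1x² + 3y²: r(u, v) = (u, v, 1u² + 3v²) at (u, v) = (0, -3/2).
K = 3/1681

Coefficients of the first fundamental form: E = 4*u^2 + 1, F = 12*u*v, G = 36*v^2 + 1.
Coefficients of the second fundamental form: L = 2/sqrt(4*u^2 + 36*v^2 + 1), M = 0, N = 6/sqrt(4*u^2 + 36*v^2 + 1).
Assemble K = (LN − M²)/(EG − F²) = 12/(16*u^4 + 288*u^2*v^2 + 8*u^2 + 1296*v^4 + 72*v^2 + 1). At (u, v) = (0, -3/2): K = 3/1681.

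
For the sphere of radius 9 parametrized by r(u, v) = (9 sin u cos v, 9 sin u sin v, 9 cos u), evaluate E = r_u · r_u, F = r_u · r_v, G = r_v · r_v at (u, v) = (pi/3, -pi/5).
E = 81;  F = 0;  G = 243/4

Partials: r_u = (9*cos(u)*cos(v), 9*sin(v)*cos(u), -9*sin(u)), r_v = (-9*sin(u)*sin(v), 9*sin(u)*cos(v), 0). As functions of (u, v):
  E = r_u · r_u = 81,
  F = r_u · r_v = 0,
  G = r_v · r_v = 81*sin(u)^2.
Evaluating at (u, v) = (pi/3, -pi/5): E = 81, F = 0, G = 243/4.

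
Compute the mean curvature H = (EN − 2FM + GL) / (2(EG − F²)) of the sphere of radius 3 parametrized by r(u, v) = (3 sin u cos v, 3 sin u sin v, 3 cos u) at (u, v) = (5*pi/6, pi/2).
H = -1/3

With E = 9, F = 0, G = 9*sin(u)^2, L = -3*sin(u)/Abs(sin(u)), M = 0, N = -3*sin(u)^3/Abs(sin(u)), assemble
  H = (EN − 2FM + GL) / (2(EG − F²)) = -sin(u)/(3*Abs(sin(u))).
At (u, v) = (5*pi/6, pi/2): H = -1/3.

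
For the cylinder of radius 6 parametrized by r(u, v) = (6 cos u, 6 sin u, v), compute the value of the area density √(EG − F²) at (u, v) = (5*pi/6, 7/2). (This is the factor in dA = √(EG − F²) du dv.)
√(EG − F²)|_{(5*pi/6, 7/2)} = 6

E = 36, F = 0, G = 1, so EG − F² = 36. Taking the positive square root: √(EG − F²) = 6. At (u, v) = (5*pi/6, 7/2): 6.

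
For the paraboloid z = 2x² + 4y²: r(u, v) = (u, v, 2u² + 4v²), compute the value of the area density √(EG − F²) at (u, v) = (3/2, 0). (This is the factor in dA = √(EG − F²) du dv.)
√(EG − F²)|_{(3/2, 0)} = sqrt(37)

E = 16*u^2 + 1, F = 32*u*v, G = 64*v^2 + 1, so EG − F² = 16*u^2 + 64*v^2 + 1. Taking the positive square root: √(EG − F²) = sqrt(16*u^2 + 64*v^2 + 1). At (u, v) = (3/2, 0): sqrt(37).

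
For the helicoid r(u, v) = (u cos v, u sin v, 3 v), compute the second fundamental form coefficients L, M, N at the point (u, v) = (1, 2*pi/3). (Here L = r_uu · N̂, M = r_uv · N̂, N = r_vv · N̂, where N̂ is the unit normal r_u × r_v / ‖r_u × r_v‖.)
L = 0;  M = -3*sqrt(10)/10;  N = 0

Compute the unit normal N̂(u, v) = (3*sin(v)/sqrt(u^2 + 9), -3*cos(v)/sqrt(u^2 + 9), u/sqrt(u^2 + 9)), and the second partials r_uu, r_uv, r_vv. Take dot products:
  L(u, v) = r_uu · N̂ = 0,
  M(u, v) = r_uv · N̂ = -3/sqrt(u^2 + 9),
  N(u, v) = r_vv · N̂ = 0.
Evaluating at (u, v) = (1, 2*pi/3):
  L = 0, M = -3*sqrt(10)/10, N = 0.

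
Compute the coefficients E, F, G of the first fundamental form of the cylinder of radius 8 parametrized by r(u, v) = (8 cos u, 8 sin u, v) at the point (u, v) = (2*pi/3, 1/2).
E = 64;  F = 0;  G = 1

Partials: r_u = (-8*sin(u), 8*cos(u), 0), r_v = (0, 0, 1). As functions of (u, v):
  E = r_u · r_u = 64,
  F = r_u · r_v = 0,
  G = r_v · r_v = 1.
Evaluating at (u, v) = (2*pi/3, 1/2): E = 64, F = 0, G = 1.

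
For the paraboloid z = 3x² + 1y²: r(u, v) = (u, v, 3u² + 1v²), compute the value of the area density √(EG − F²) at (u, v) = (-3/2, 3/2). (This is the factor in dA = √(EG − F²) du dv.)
√(EG − F²)|_{(-3/2, 3/2)} = sqrt(91)

E = 36*u^2 + 1, F = 12*u*v, G = 4*v^2 + 1, so EG − F² = 36*u^2 + 4*v^2 + 1. Taking the positive square root: √(EG − F²) = sqrt(36*u^2 + 4*v^2 + 1). At (u, v) = (-3/2, 3/2): sqrt(91).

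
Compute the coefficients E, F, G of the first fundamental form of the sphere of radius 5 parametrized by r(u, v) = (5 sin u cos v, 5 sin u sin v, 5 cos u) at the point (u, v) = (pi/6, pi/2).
E = 25;  F = 0;  G = 25/4

Partials: r_u = (5*cos(u)*cos(v), 5*sin(v)*cos(u), -5*sin(u)), r_v = (-5*sin(u)*sin(v), 5*sin(u)*cos(v), 0). As functions of (u, v):
  E = r_u · r_u = 25,
  F = r_u · r_v = 0,
  G = r_v · r_v = 25*sin(u)^2.
Evaluating at (u, v) = (pi/6, pi/2): E = 25, F = 0, G = 25/4.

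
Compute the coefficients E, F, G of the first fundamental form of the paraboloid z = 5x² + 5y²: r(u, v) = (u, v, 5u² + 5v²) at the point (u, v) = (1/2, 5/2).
E = 26;  F = 125;  G = 626

Partials: r_u = (1, 0, 10*u), r_v = (0, 1, 10*v). As functions of (u, v):
  E = r_u · r_u = 100*u^2 + 1,
  F = r_u · r_v = 100*u*v,
  G = r_v · r_v = 100*v^2 + 1.
Evaluating at (u, v) = (1/2, 5/2): E = 26, F = 125, G = 626.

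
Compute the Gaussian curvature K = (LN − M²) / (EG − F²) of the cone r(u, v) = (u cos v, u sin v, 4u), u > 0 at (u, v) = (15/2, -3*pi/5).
K = 0

Coefficients of the first fundamental form: E = 17, F = 0, G = u^2.
Coefficients of the second fundamental form: L = 0, M = 0, N = 4*sqrt(17)*u^2/(17*Abs(u)).
Assemble K = (LN − M²)/(EG − F²) = 0. At (u, v) = (15/2, -3*pi/5): K = 0.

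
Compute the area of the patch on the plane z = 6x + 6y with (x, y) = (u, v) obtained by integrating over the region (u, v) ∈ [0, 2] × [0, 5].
Area = 10*sqrt(73)

Area = ∫∫ √(EG − F²) du dv with √(EG − F²) = sqrt(73). Integrating over [0, 2] × [0, 5] gives 10*sqrt(73).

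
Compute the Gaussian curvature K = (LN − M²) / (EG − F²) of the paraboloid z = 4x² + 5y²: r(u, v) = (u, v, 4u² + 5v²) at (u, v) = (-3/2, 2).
K = 16/59405

Coefficients of the first fundamental form: E = 64*u^2 + 1, F = 80*u*v, G = 100*v^2 + 1.
Coefficients of the second fundamental form: L = 8/sqrt(64*u^2 + 100*v^2 + 1), M = 0, N = 10/sqrt(64*u^2 + 100*v^2 + 1).
Assemble K = (LN − M²)/(EG − F²) = 80/(4096*u^4 + 12800*u^2*v^2 + 128*u^2 + 10000*v^4 + 200*v^2 + 1). At (u, v) = (-3/2, 2): K = 16/59405.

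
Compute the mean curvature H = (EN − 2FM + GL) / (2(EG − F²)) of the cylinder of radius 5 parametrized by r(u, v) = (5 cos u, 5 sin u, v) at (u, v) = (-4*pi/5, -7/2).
H = -1/10

With E = 25, F = 0, G = 1, L = -5, M = 0, N = 0, assemble
  H = (EN − 2FM + GL) / (2(EG − F²)) = -1/10.
At (u, v) = (-4*pi/5, -7/2): H = -1/10.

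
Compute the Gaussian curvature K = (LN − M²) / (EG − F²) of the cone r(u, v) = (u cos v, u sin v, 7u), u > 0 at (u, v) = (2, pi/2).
K = 0

Coefficients of the first fundamental form: E = 50, F = 0, G = u^2.
Coefficients of the second fundamental form: L = 0, M = 0, N = 7*sqrt(2)*u^2/(10*Abs(u)).
Assemble K = (LN − M²)/(EG − F²) = 0. At (u, v) = (2, pi/2): K = 0.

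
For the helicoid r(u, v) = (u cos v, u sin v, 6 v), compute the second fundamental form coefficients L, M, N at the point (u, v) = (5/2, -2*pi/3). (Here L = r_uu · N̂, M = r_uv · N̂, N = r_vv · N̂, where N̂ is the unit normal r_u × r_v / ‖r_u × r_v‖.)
L = 0;  M = -12/13;  N = 0

Compute the unit normal N̂(u, v) = (6*sin(v)/sqrt(u^2 + 36), -6*cos(v)/sqrt(u^2 + 36), u/sqrt(u^2 + 36)), and the second partials r_uu, r_uv, r_vv. Take dot products:
  L(u, v) = r_uu · N̂ = 0,
  M(u, v) = r_uv · N̂ = -6/sqrt(u^2 + 36),
  N(u, v) = r_vv · N̂ = 0.
Evaluating at (u, v) = (5/2, -2*pi/3):
  L = 0, M = -12/13, N = 0.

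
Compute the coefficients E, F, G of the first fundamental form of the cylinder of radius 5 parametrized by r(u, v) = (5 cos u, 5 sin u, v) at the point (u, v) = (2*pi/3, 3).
E = 25;  F = 0;  G = 1

Partials: r_u = (-5*sin(u), 5*cos(u), 0), r_v = (0, 0, 1). As functions of (u, v):
  E = r_u · r_u = 25,
  F = r_u · r_v = 0,
  G = r_v · r_v = 1.
Evaluating at (u, v) = (2*pi/3, 3): E = 25, F = 0, G = 1.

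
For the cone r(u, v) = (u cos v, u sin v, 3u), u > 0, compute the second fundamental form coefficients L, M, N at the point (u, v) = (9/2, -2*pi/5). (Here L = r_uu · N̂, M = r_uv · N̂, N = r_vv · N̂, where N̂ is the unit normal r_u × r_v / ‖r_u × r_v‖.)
L = 0;  M = 0;  N = 27*sqrt(10)/20

Compute the unit normal N̂(u, v) = (-3*sqrt(10)*u*cos(v)/(10*Abs(u)), -3*sqrt(10)*u*sin(v)/(10*Abs(u)), sqrt(10)*u/(10*Abs(u))), and the second partials r_uu, r_uv, r_vv. Take dot products:
  L(u, v) = r_uu · N̂ = 0,
  M(u, v) = r_uv · N̂ = 0,
  N(u, v) = r_vv · N̂ = 3*sqrt(10)*u^2/(10*Abs(u)).
Evaluating at (u, v) = (9/2, -2*pi/5):
  L = 0, M = 0, N = 27*sqrt(10)/20.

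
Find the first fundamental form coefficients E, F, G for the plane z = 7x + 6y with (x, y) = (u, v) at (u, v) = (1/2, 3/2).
E = 50;  F = 42;  G = 37

Partials: r_u = (1, 0, 7), r_v = (0, 1, 6). As functions of (u, v):
  E = r_u · r_u = 50,
  F = r_u · r_v = 42,
  G = r_v · r_v = 37.
Evaluating at (u, v) = (1/2, 3/2): E = 50, F = 42, G = 37.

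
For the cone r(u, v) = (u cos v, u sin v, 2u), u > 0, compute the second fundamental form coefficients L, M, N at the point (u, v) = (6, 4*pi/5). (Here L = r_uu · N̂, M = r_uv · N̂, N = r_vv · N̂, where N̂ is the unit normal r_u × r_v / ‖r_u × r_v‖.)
L = 0;  M = 0;  N = 12*sqrt(5)/5

Compute the unit normal N̂(u, v) = (-2*sqrt(5)*u*cos(v)/(5*Abs(u)), -2*sqrt(5)*u*sin(v)/(5*Abs(u)), sqrt(5)*u/(5*Abs(u))), and the second partials r_uu, r_uv, r_vv. Take dot products:
  L(u, v) = r_uu · N̂ = 0,
  M(u, v) = r_uv · N̂ = 0,
  N(u, v) = r_vv · N̂ = 2*sqrt(5)*u^2/(5*Abs(u)).
Evaluating at (u, v) = (6, 4*pi/5):
  L = 0, M = 0, N = 12*sqrt(5)/5.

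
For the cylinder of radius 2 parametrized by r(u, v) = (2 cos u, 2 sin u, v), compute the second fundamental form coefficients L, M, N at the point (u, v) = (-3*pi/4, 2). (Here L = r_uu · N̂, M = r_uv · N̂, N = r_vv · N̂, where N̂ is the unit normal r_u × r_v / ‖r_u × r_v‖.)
L = -2;  M = 0;  N = 0

Compute the unit normal N̂(u, v) = (cos(u), sin(u), 0), and the second partials r_uu, r_uv, r_vv. Take dot products:
  L(u, v) = r_uu · N̂ = -2,
  M(u, v) = r_uv · N̂ = 0,
  N(u, v) = r_vv · N̂ = 0.
Evaluating at (u, v) = (-3*pi/4, 2):
  L = -2, M = 0, N = 0.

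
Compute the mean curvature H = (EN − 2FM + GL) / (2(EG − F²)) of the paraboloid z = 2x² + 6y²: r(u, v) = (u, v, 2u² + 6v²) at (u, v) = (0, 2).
H = 1160*sqrt(577)/332929

With E = 16*u^2 + 1, F = 48*u*v, G = 144*v^2 + 1, L = 4/sqrt(16*u^2 + 144*v^2 + 1), M = 0, N = 12/sqrt(16*u^2 + 144*v^2 + 1), assemble
  H = (EN − 2FM + GL) / (2(EG − F²)) = 8*(12*u^2 + 36*v^2 + 1)/(16*u^2 + 144*v^2 + 1)^(3/2).
At (u, v) = (0, 2): H = 1160*sqrt(577)/332929.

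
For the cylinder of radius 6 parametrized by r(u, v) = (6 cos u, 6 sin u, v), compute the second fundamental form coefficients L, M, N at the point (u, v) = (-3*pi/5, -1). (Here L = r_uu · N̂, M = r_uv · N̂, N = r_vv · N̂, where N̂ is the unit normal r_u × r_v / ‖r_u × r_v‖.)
L = -6;  M = 0;  N = 0

Compute the unit normal N̂(u, v) = (cos(u), sin(u), 0), and the second partials r_uu, r_uv, r_vv. Take dot products:
  L(u, v) = r_uu · N̂ = -6,
  M(u, v) = r_uv · N̂ = 0,
  N(u, v) = r_vv · N̂ = 0.
Evaluating at (u, v) = (-3*pi/5, -1):
  L = -6, M = 0, N = 0.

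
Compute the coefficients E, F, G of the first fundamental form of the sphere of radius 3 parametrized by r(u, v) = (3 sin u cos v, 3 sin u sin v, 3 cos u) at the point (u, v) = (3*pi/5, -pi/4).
E = 9;  F = 0;  G = 9*sqrt(5)/8 + 45/8

Partials: r_u = (3*cos(u)*cos(v), 3*sin(v)*cos(u), -3*sin(u)), r_v = (-3*sin(u)*sin(v), 3*sin(u)*cos(v), 0). As functions of (u, v):
  E = r_u · r_u = 9,
  F = r_u · r_v = 0,
  G = r_v · r_v = 9*sin(u)^2.
Evaluating at (u, v) = (3*pi/5, -pi/4): E = 9, F = 0, G = 9*sqrt(5)/8 + 45/8.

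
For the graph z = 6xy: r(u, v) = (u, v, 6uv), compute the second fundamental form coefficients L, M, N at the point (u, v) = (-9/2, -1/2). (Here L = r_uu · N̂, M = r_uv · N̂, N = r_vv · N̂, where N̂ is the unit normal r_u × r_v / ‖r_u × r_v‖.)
L = 0;  M = 6*sqrt(739)/739;  N = 0

Compute the unit normal N̂(u, v) = (-6*v/sqrt(36*u^2 + 36*v^2 + 1), -6*u/sqrt(36*u^2 + 36*v^2 + 1), 1/sqrt(36*u^2 + 36*v^2 + 1)), and the second partials r_uu, r_uv, r_vv. Take dot products:
  L(u, v) = r_uu · N̂ = 0,
  M(u, v) = r_uv · N̂ = 6/sqrt(36*u^2 + 36*v^2 + 1),
  N(u, v) = r_vv · N̂ = 0.
Evaluating at (u, v) = (-9/2, -1/2):
  L = 0, M = 6*sqrt(739)/739, N = 0.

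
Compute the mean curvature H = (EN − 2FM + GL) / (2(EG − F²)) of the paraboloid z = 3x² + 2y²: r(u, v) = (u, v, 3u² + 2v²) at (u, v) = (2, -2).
H = 485*sqrt(209)/43681

With E = 36*u^2 + 1, F = 24*u*v, G = 16*v^2 + 1, L = 6/sqrt(36*u^2 + 16*v^2 + 1), M = 0, N = 4/sqrt(36*u^2 + 16*v^2 + 1), assemble
  H = (EN − 2FM + GL) / (2(EG − F²)) = (72*u^2 + 48*v^2 + 5)/(36*u^2 + 16*v^2 + 1)^(3/2).
At (u, v) = (2, -2): H = 485*sqrt(209)/43681.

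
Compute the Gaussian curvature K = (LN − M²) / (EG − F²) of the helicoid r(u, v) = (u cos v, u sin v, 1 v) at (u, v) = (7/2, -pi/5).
K = -16/2809

Coefficients of the first fundamental form: E = 1, F = 0, G = u^2 + 1.
Coefficients of the second fundamental form: L = 0, M = -1/sqrt(u^2 + 1), N = 0.
Assemble K = (LN − M²)/(EG − F²) = -1/(u^2 + 1)^2. At (u, v) = (7/2, -pi/5): K = -16/2809.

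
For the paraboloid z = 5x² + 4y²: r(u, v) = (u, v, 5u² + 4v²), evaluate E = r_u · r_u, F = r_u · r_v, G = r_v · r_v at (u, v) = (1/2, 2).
E = 26;  F = 80;  G = 257

Partials: r_u = (1, 0, 10*u), r_v = (0, 1, 8*v). As functions of (u, v):
  E = r_u · r_u = 100*u^2 + 1,
  F = r_u · r_v = 80*u*v,
  G = r_v · r_v = 64*v^2 + 1.
Evaluating at (u, v) = (1/2, 2): E = 26, F = 80, G = 257.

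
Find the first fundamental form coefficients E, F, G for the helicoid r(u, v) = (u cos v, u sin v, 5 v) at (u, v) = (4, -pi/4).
E = 1;  F = 0;  G = 41

Partials: r_u = (cos(v), sin(v), 0), r_v = (-u*sin(v), u*cos(v), 5). As functions of (u, v):
  E = r_u · r_u = 1,
  F = r_u · r_v = 0,
  G = r_v · r_v = u^2 + 25.
Evaluating at (u, v) = (4, -pi/4): E = 1, F = 0, G = 41.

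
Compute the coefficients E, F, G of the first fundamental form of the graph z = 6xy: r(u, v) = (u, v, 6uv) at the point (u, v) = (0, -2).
E = 145;  F = 0;  G = 1

Partials: r_u = (1, 0, 6*v), r_v = (0, 1, 6*u). As functions of (u, v):
  E = r_u · r_u = 36*v^2 + 1,
  F = r_u · r_v = 36*u*v,
  G = r_v · r_v = 36*u^2 + 1.
Evaluating at (u, v) = (0, -2): E = 145, F = 0, G = 1.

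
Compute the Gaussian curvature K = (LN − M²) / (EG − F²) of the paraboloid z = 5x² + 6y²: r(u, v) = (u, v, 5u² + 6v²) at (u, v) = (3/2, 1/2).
K = 30/17161

Coefficients of the first fundamental form: E = 100*u^2 + 1, F = 120*u*v, G = 144*v^2 + 1.
Coefficients of the second fundamental form: L = 10/sqrt(100*u^2 + 144*v^2 + 1), M = 0, N = 12/sqrt(100*u^2 + 144*v^2 + 1).
Assemble K = (LN − M²)/(EG − F²) = 120/(10000*u^4 + 28800*u^2*v^2 + 200*u^2 + 20736*v^4 + 288*v^2 + 1). At (u, v) = (3/2, 1/2): K = 30/17161.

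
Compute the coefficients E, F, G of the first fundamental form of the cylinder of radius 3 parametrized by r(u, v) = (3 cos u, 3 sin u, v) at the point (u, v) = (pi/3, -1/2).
E = 9;  F = 0;  G = 1

Partials: r_u = (-3*sin(u), 3*cos(u), 0), r_v = (0, 0, 1). As functions of (u, v):
  E = r_u · r_u = 9,
  F = r_u · r_v = 0,
  G = r_v · r_v = 1.
Evaluating at (u, v) = (pi/3, -1/2): E = 9, F = 0, G = 1.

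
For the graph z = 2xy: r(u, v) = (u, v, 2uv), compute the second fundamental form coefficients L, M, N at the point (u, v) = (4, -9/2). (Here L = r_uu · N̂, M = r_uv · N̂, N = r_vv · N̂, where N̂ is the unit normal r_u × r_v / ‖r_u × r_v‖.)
L = 0;  M = sqrt(146)/73;  N = 0

Compute the unit normal N̂(u, v) = (-2*v/sqrt(4*u^2 + 4*v^2 + 1), -2*u/sqrt(4*u^2 + 4*v^2 + 1), 1/sqrt(4*u^2 + 4*v^2 + 1)), and the second partials r_uu, r_uv, r_vv. Take dot products:
  L(u, v) = r_uu · N̂ = 0,
  M(u, v) = r_uv · N̂ = 2/sqrt(4*u^2 + 4*v^2 + 1),
  N(u, v) = r_vv · N̂ = 0.
Evaluating at (u, v) = (4, -9/2):
  L = 0, M = sqrt(146)/73, N = 0.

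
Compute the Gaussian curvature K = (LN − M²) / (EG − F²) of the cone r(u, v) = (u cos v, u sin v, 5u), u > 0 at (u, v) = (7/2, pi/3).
K = 0

Coefficients of the first fundamental form: E = 26, F = 0, G = u^2.
Coefficients of the second fundamental form: L = 0, M = 0, N = 5*sqrt(26)*u^2/(26*Abs(u)).
Assemble K = (LN − M²)/(EG − F²) = 0. At (u, v) = (7/2, pi/3): K = 0.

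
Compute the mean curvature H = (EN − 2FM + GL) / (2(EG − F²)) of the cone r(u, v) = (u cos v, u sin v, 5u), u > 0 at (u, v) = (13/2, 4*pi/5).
H = 5*sqrt(26)/338

With E = 26, F = 0, G = u^2, L = 0, M = 0, N = 5*sqrt(26)*u^2/(26*Abs(u)), assemble
  H = (EN − 2FM + GL) / (2(EG − F²)) = 5*sqrt(26)/(52*Abs(u)).
At (u, v) = (13/2, 4*pi/5): H = 5*sqrt(26)/338.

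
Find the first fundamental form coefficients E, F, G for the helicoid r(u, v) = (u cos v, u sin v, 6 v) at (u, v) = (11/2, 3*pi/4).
E = 1;  F = 0;  G = 265/4

Partials: r_u = (cos(v), sin(v), 0), r_v = (-u*sin(v), u*cos(v), 6). As functions of (u, v):
  E = r_u · r_u = 1,
  F = r_u · r_v = 0,
  G = r_v · r_v = u^2 + 36.
Evaluating at (u, v) = (11/2, 3*pi/4): E = 1, F = 0, G = 265/4.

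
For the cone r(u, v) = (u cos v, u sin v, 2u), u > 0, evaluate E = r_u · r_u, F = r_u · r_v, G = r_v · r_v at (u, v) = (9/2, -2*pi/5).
E = 5;  F = 0;  G = 81/4

Partials: r_u = (cos(v), sin(v), 2), r_v = (-u*sin(v), u*cos(v), 0). As functions of (u, v):
  E = r_u · r_u = 5,
  F = r_u · r_v = 0,
  G = r_v · r_v = u^2.
Evaluating at (u, v) = (9/2, -2*pi/5): E = 5, F = 0, G = 81/4.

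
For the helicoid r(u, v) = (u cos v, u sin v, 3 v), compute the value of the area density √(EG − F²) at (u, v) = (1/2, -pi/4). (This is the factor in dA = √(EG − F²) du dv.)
√(EG − F²)|_{(1/2, -pi/4)} = sqrt(37)/2

E = 1, F = 0, G = u^2 + 9, so EG − F² = u^2 + 9. Taking the positive square root: √(EG − F²) = sqrt(u^2 + 9). At (u, v) = (1/2, -pi/4): sqrt(37)/2.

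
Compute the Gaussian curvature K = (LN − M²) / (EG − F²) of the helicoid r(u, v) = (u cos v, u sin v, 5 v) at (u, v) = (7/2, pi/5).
K = -400/22201

Coefficients of the first fundamental form: E = 1, F = 0, G = u^2 + 25.
Coefficients of the second fundamental form: L = 0, M = -5/sqrt(u^2 + 25), N = 0.
Assemble K = (LN − M²)/(EG − F²) = -25/(u^2 + 25)^2. At (u, v) = (7/2, pi/5): K = -400/22201.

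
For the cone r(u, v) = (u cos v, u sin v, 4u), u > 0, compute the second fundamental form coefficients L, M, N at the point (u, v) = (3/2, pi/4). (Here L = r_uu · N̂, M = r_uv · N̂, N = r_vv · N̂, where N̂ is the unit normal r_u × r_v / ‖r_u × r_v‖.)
L = 0;  M = 0;  N = 6*sqrt(17)/17

Compute the unit normal N̂(u, v) = (-4*sqrt(17)*u*cos(v)/(17*Abs(u)), -4*sqrt(17)*u*sin(v)/(17*Abs(u)), sqrt(17)*u/(17*Abs(u))), and the second partials r_uu, r_uv, r_vv. Take dot products:
  L(u, v) = r_uu · N̂ = 0,
  M(u, v) = r_uv · N̂ = 0,
  N(u, v) = r_vv · N̂ = 4*sqrt(17)*u^2/(17*Abs(u)).
Evaluating at (u, v) = (3/2, pi/4):
  L = 0, M = 0, N = 6*sqrt(17)/17.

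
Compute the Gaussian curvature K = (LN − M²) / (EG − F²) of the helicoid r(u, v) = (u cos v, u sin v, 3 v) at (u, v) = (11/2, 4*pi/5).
K = -144/24649

Coefficients of the first fundamental form: E = 1, F = 0, G = u^2 + 9.
Coefficients of the second fundamental form: L = 0, M = -3/sqrt(u^2 + 9), N = 0.
Assemble K = (LN − M²)/(EG − F²) = -9/(u^2 + 9)^2. At (u, v) = (11/2, 4*pi/5): K = -144/24649.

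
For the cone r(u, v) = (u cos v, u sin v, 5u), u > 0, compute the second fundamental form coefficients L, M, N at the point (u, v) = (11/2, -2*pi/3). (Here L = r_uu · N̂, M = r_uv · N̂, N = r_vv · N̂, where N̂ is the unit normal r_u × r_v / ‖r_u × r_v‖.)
L = 0;  M = 0;  N = 55*sqrt(26)/52

Compute the unit normal N̂(u, v) = (-5*sqrt(26)*u*cos(v)/(26*Abs(u)), -5*sqrt(26)*u*sin(v)/(26*Abs(u)), sqrt(26)*u/(26*Abs(u))), and the second partials r_uu, r_uv, r_vv. Take dot products:
  L(u, v) = r_uu · N̂ = 0,
  M(u, v) = r_uv · N̂ = 0,
  N(u, v) = r_vv · N̂ = 5*sqrt(26)*u^2/(26*Abs(u)).
Evaluating at (u, v) = (11/2, -2*pi/3):
  L = 0, M = 0, N = 55*sqrt(26)/52.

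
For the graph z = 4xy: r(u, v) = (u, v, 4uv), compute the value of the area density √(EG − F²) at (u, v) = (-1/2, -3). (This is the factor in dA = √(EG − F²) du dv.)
√(EG − F²)|_{(-1/2, -3)} = sqrt(149)

E = 16*v^2 + 1, F = 16*u*v, G = 16*u^2 + 1, so EG − F² = 16*u^2 + 16*v^2 + 1. Taking the positive square root: √(EG − F²) = sqrt(16*u^2 + 16*v^2 + 1). At (u, v) = (-1/2, -3): sqrt(149).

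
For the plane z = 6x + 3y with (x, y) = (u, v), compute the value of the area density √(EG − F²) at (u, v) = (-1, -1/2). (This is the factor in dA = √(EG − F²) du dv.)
√(EG − F²)|_{(-1, -1/2)} = sqrt(46)

E = 37, F = 18, G = 10, so EG − F² = 46. Taking the positive square root: √(EG − F²) = sqrt(46). At (u, v) = (-1, -1/2): sqrt(46).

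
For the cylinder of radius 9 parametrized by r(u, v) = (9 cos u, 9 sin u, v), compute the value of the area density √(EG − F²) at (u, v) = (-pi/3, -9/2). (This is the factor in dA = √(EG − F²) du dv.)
√(EG − F²)|_{(-pi/3, -9/2)} = 9

E = 81, F = 0, G = 1, so EG − F² = 81. Taking the positive square root: √(EG − F²) = 9. At (u, v) = (-pi/3, -9/2): 9.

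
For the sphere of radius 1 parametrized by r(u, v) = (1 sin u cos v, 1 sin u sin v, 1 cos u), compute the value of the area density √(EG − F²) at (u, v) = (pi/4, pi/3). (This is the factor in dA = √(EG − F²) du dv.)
√(EG − F²)|_{(pi/4, pi/3)} = sqrt(2)/2

E = 1, F = 0, G = sin(u)^2, so EG − F² = sin(u)^2. Taking the positive square root: √(EG − F²) = Abs(sin(u)). At (u, v) = (pi/4, pi/3): sqrt(2)/2.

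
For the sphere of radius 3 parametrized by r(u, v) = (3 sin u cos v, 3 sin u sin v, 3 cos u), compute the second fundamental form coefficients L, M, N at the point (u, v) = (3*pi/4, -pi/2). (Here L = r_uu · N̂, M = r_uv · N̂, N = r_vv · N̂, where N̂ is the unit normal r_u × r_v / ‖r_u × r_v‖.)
L = -3;  M = 0;  N = -3/2

Compute the unit normal N̂(u, v) = (sin(u)^2*cos(v)/Abs(sin(u)), sin(u)^2*sin(v)/Abs(sin(u)), sin(2*u)/(2*Abs(sin(u)))), and the second partials r_uu, r_uv, r_vv. Take dot products:
  L(u, v) = r_uu · N̂ = -3*sin(u)/Abs(sin(u)),
  M(u, v) = r_uv · N̂ = 0,
  N(u, v) = r_vv · N̂ = -3*sin(u)^3/Abs(sin(u)).
Evaluating at (u, v) = (3*pi/4, -pi/2):
  L = -3, M = 0, N = -3/2.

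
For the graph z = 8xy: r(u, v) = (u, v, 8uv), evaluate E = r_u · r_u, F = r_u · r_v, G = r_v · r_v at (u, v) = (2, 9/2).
E = 1297;  F = 576;  G = 257

Partials: r_u = (1, 0, 8*v), r_v = (0, 1, 8*u). As functions of (u, v):
  E = r_u · r_u = 64*v^2 + 1,
  F = r_u · r_v = 64*u*v,
  G = r_v · r_v = 64*u^2 + 1.
Evaluating at (u, v) = (2, 9/2): E = 1297, F = 576, G = 257.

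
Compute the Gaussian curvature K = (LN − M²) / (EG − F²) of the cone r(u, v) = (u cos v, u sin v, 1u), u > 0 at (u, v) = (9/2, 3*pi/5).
K = 0

Coefficients of the first fundamental form: E = 2, F = 0, G = u^2.
Coefficients of the second fundamental form: L = 0, M = 0, N = sqrt(2)*u^2/(2*Abs(u)).
Assemble K = (LN − M²)/(EG − F²) = 0. At (u, v) = (9/2, 3*pi/5): K = 0.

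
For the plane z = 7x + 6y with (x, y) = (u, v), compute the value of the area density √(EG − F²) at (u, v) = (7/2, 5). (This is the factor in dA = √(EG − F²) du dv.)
√(EG − F²)|_{(7/2, 5)} = sqrt(86)

E = 50, F = 42, G = 37, so EG − F² = 86. Taking the positive square root: √(EG − F²) = sqrt(86). At (u, v) = (7/2, 5): sqrt(86).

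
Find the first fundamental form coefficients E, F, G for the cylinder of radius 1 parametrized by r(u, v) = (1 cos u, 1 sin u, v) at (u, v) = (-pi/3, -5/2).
E = 1;  F = 0;  G = 1

Partials: r_u = (-sin(u), cos(u), 0), r_v = (0, 0, 1). As functions of (u, v):
  E = r_u · r_u = 1,
  F = r_u · r_v = 0,
  G = r_v · r_v = 1.
Evaluating at (u, v) = (-pi/3, -5/2): E = 1, F = 0, G = 1.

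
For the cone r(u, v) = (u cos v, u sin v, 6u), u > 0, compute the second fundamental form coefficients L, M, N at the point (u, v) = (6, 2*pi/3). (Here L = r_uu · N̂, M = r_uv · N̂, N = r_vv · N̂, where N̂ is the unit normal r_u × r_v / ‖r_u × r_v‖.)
L = 0;  M = 0;  N = 36*sqrt(37)/37

Compute the unit normal N̂(u, v) = (-6*sqrt(37)*u*cos(v)/(37*Abs(u)), -6*sqrt(37)*u*sin(v)/(37*Abs(u)), sqrt(37)*u/(37*Abs(u))), and the second partials r_uu, r_uv, r_vv. Take dot products:
  L(u, v) = r_uu · N̂ = 0,
  M(u, v) = r_uv · N̂ = 0,
  N(u, v) = r_vv · N̂ = 6*sqrt(37)*u^2/(37*Abs(u)).
Evaluating at (u, v) = (6, 2*pi/3):
  L = 0, M = 0, N = 36*sqrt(37)/37.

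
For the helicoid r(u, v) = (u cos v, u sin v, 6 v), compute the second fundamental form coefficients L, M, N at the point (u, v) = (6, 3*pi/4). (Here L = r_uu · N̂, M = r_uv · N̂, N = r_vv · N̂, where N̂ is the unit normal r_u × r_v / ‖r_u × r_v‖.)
L = 0;  M = -sqrt(2)/2;  N = 0

Compute the unit normal N̂(u, v) = (6*sin(v)/sqrt(u^2 + 36), -6*cos(v)/sqrt(u^2 + 36), u/sqrt(u^2 + 36)), and the second partials r_uu, r_uv, r_vv. Take dot products:
  L(u, v) = r_uu · N̂ = 0,
  M(u, v) = r_uv · N̂ = -6/sqrt(u^2 + 36),
  N(u, v) = r_vv · N̂ = 0.
Evaluating at (u, v) = (6, 3*pi/4):
  L = 0, M = -sqrt(2)/2, N = 0.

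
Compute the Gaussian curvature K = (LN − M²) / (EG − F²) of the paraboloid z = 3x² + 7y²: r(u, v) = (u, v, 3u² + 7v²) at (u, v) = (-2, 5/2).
K = 21/469225

Coefficients of the first fundamental form: E = 36*u^2 + 1, F = 84*u*v, G = 196*v^2 + 1.
Coefficients of the second fundamental form: L = 6/sqrt(36*u^2 + 196*v^2 + 1), M = 0, N = 14/sqrt(36*u^2 + 196*v^2 + 1).
Assemble K = (LN − M²)/(EG − F²) = 84/(1296*u^4 + 14112*u^2*v^2 + 72*u^2 + 38416*v^4 + 392*v^2 + 1). At (u, v) = (-2, 5/2): K = 21/469225.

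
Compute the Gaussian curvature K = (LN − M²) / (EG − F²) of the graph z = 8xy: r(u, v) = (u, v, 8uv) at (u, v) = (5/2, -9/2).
K = -64/2879809

Coefficients of the first fundamental form: E = 64*v^2 + 1, F = 64*u*v, G = 64*u^2 + 1.
Coefficients of the second fundamental form: L = 0, M = 8/sqrt(64*u^2 + 64*v^2 + 1), N = 0.
Assemble K = (LN − M²)/(EG − F²) = -64/(4096*u^4 + 8192*u^2*v^2 + 128*u^2 + 4096*v^4 + 128*v^2 + 1). At (u, v) = (5/2, -9/2): K = -64/2879809.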